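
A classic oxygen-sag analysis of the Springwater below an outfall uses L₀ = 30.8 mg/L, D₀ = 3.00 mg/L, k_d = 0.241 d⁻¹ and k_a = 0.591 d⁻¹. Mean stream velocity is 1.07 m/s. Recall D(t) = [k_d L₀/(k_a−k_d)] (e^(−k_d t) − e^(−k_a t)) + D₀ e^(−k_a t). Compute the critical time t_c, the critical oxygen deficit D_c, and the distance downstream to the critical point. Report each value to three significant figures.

At the critical point dD/dt = 0, so k_d L₀ e^(−k_d t) = k_a D. Substituting D(t) from the Streeter–Phelps equation and solving for t gives
t_c = ln[(k_a/k_d)(1 − D₀(k_a−k_d)/(k_d L₀))] / (k_a−k_d).
Here k_a−k_d = 0.3500 d⁻¹ and 1 − D₀(k_a−k_d)/(k_d L₀) = 1 − 3.00×0.3500/(0.241×30.8) = 0.8585, so
t_c = ln(2.452 × 0.8585) / 0.3500 = 0.7445 / 0.3500 = 2.127 d.
L(t_c) = L₀ e^(−k_d t_c) = 30.8 × 0.5989 = 18.45 mg/L, and at the critical point k_a D_c = k_d L, so D_c = (0.241/0.591) × 18.45 = 7.522 mg/L.
x_c = v t_c = 1.07 m/s × 2.127 d × 86400 s/d = 196700 m ≈ 197 km.

t_c ≈ 2.13 d; D_c ≈ 7.52 mg/L; x_c ≈ 197 km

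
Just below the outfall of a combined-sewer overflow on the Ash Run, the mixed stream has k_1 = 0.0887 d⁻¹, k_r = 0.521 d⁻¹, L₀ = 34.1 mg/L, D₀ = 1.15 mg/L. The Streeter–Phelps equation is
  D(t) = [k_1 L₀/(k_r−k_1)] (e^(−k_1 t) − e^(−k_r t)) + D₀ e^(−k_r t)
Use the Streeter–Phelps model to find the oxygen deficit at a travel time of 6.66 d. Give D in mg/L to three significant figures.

k_1 L₀/(k_r−k_1) = 0.0887×34.1/(0.521−0.0887) = 3.025/0.4323 = 6.997 mg/L.
e^(−k_1 t) = e^(−0.0887×6.660) = 0.5539; e^(−k_r t) = e^(−0.521×6.660) = 0.03112.
D = 6.997 × (0.5539 − 0.03112) + 1.15 × 0.03112 = 3.658 + 0.03579 = 3.694 mg/L.

D ≈ 3.69 mg/L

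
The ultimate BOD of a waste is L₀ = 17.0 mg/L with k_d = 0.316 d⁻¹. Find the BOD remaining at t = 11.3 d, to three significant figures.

L_t = L₀ e^(−k_d t) = 17.0 × e^(−0.316×11.3) = 17.0 × 0.02813 = 0.4783 mg/L.

L ≈ 0.478 mg/L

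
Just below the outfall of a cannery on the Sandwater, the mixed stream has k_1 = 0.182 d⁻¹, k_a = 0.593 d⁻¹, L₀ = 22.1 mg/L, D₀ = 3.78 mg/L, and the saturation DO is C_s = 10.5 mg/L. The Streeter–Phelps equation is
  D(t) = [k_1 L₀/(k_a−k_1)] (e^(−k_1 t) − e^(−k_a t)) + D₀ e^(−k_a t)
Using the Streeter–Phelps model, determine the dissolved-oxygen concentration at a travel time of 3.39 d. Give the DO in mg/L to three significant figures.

k_1 L₀/(k_a−k_1) = 0.182×22.1/(0.593−0.182) = 4.022/0.4110 = 9.786 mg/L.
e^(−k_1 t) = e^(−0.182×3.390) = 0.5396; e^(−k_a t) = e^(−0.593×3.390) = 0.1340.
D = 9.786 × (0.5396 − 0.1340) + 3.78 × 0.1340 = 3.970 + 0.5063 = 4.476 mg/L.
DO = C_s − D = 10.5 − 4.476 = 6.024 mg/L.

DO ≈ 6.02 mg/L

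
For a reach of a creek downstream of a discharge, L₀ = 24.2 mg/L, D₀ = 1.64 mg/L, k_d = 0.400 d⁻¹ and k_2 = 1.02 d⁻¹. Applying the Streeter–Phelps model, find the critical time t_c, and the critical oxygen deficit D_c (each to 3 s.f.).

At the critical point dD/dt = 0, so k_d L₀ e^(−k_d t) = k_2 D. Substituting D(t) from the Streeter–Phelps equation and solving for t gives
t_c = ln[(k_2/k_d)(1 − D₀(k_2−k_d)/(k_d L₀))] / (k_2−k_d).
Here k_2−k_d = 0.6200 d⁻¹ and 1 − D₀(k_2−k_d)/(k_d L₀) = 1 − 1.64×0.6200/(0.400×24.2) = 0.8950, so
t_c = ln(2.550 × 0.8950) / 0.6200 = 0.8251 / 0.6200 = 1.331 d.
D_c = (k_d/k_2) L₀ e^(−k_d t_c) = (0.400/1.02) × 24.2 × e^(−0.400×1.331) = 0.3922 × 24.2 × 0.5872 = 5.573 mg/L.

t_c ≈ 1.33 d; D_c ≈ 5.57 mg/L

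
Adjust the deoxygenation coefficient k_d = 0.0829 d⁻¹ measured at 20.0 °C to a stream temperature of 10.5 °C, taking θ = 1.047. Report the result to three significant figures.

k_d ≈ 0.0536 d⁻¹

k_d(T₂) = k_d(T₁) · θ^(T₂−T₁) = 0.0829 × 1.047^(10.5−20.0)
= 0.0829 × 1.047^-9.50 = 0.0829 × 0.6464 = 0.05359 d⁻¹.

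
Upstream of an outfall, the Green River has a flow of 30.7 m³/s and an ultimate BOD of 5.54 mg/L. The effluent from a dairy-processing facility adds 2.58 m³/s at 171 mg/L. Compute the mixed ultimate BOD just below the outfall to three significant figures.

18.4 mg/L

Flow-weighted mixing: C = (Q_r C_r + Q_w C_w)/(Q_r + Q_w)
= (30.7×5.54 + 2.58×171)/(30.7 + 2.58) = 611.3/33.28 = 18.37 mg/L.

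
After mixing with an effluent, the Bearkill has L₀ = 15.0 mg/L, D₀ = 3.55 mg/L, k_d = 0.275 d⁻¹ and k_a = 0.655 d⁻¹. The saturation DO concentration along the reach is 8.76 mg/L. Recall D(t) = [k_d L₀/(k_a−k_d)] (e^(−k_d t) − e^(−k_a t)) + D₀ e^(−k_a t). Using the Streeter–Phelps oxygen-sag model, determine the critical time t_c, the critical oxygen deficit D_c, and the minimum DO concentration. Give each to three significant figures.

t_c = [1/(k_a−k_d)] ln[(k_a/k_d)(1 − D₀(k_a−k_d)/(k_d L₀))]
= [1/(0.655−0.275)] ln[(0.655/0.275)(1 − 3.55×0.3800/(0.275×15.0))]
= (1/0.3800) ln[2.382 × 0.6730] = 2.632 × ln(1.603) = 2.632 × 0.4718 = 1.242 d.
D_c = (k_d/k_a) L₀ e^(−k_d t_c) = (0.275/0.655) × 15.0 × e^(−0.275×1.242) = 0.4198 × 15.0 × 0.7107 = 4.476 mg/L.
Minimum DO = C_s − D_c = 8.76 − 4.476 = 4.284 mg/L.

t_c ≈ 1.24 d; D_c ≈ 4.48 mg/L; min DO ≈ 4.28 mg/L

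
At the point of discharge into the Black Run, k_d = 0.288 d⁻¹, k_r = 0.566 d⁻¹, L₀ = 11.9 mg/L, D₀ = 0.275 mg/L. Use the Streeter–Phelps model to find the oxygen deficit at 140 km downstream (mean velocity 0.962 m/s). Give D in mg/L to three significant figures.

D ≈ 2.94 mg/L

Travel time t = x/v = 140 km / (0.962 m/s) = 140000 m / 0.962 m/s = 145500 s = 1.684 d.
k_d L₀/(k_r−k_d) = 0.288×11.9/(0.566−0.288) = 3.427/0.2780 = 12.33 mg/L.
e^(−k_d t) = e^(−0.288×1.684) = 0.6156; e^(−k_r t) = e^(−0.566×1.684) = 0.3854.
D = 12.33 × (0.6156 − 0.3854) + 0.275 × 0.3854 = 2.838 + 0.1060 = 2.944 mg/L.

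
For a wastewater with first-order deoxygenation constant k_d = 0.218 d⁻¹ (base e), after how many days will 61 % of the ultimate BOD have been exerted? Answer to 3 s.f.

y/L₀ = 1 − e^(−k_d t) = 0.61 ⇒ e^(−k_d t) = 0.390
t = −ln(0.390) / 0.218 = 0.9416 / 0.218 = 4.319 d.

t ≈ 4.32 d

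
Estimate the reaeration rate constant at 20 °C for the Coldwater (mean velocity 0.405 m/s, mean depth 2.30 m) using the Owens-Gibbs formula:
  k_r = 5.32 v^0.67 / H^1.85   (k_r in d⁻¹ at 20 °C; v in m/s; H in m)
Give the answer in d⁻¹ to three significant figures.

k_r = 5.32 × 0.405^0.67 / 2.30^1.85 = 5.32 × 0.5458 / 4.669 = 0.6219 d⁻¹.

k_r ≈ 0.622 d⁻¹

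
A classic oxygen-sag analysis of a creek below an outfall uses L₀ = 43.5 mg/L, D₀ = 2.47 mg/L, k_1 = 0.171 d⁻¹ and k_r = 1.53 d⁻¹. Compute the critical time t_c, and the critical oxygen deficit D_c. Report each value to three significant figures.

With k_r/k_1 = 8.947 and 1 − D₀(k_r−k_1)/(k_1 L₀) = 0.5487,
t_c = ln(8.947 × 0.5487) / (1.53 − 0.171) = ln(4.910) / 1.359 = 1.591/1.359 = 1.171 d.
L(t_c) = L₀ e^(−k_1 t_c) = 43.5 × 0.8186 = 35.61 mg/L, and at the critical point k_r D_c = k_1 L, so D_c = (0.171/1.53) × 35.61 = 3.980 mg/L.

t_c ≈ 1.17 d; D_c ≈ 3.98 mg/L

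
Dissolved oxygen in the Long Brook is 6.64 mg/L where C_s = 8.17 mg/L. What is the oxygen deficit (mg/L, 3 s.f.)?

D = C_s − C = 8.17 − 6.64 = 1.53 mg/L.

D ≈ 1.53 mg/L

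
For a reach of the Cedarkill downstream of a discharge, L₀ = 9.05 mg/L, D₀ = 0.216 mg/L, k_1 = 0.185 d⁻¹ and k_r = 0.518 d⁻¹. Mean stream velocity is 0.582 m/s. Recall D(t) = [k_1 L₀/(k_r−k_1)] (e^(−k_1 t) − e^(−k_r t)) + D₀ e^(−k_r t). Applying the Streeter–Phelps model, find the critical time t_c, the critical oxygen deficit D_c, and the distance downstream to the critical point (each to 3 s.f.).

t_c ≈ 2.96 d; D_c ≈ 1.87 mg/L; x_c ≈ 149 km

With k_r/k_1 = 2.800 and 1 − D₀(k_r−k_1)/(k_1 L₀) = 0.9570,
t_c = ln(2.800 × 0.9570) / (0.518 − 0.185) = ln(2.680) / 0.3330 = 0.9857/0.3330 = 2.960 d.
L(t_c) = L₀ e^(−k_1 t_c) = 9.05 × 0.5783 = 5.234 mg/L, and at the critical point k_r D_c = k_1 L, so D_c = (0.185/0.518) × 5.234 = 1.869 mg/L.
x_c = v t_c = 0.582 m/s × 2.960 d × 86400 s/d = 148800 m ≈ 149 km.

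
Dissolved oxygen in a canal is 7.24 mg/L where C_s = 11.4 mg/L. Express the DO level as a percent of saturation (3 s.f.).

% saturation = C/C_s × 100 = 7.24/11.4 × 100 = 63.5 %.

63.5 % saturation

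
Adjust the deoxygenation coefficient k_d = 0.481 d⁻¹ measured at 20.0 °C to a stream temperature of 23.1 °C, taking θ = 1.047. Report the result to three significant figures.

k_d ≈ 0.555 d⁻¹

k_d(T₂) = k_d(T₁) · θ^(T₂−T₁) = 0.481 × 1.047^(23.1−20.0)
= 0.481 × 1.047^3.10 = 0.481 × 1.153 = 0.5546 d⁻¹.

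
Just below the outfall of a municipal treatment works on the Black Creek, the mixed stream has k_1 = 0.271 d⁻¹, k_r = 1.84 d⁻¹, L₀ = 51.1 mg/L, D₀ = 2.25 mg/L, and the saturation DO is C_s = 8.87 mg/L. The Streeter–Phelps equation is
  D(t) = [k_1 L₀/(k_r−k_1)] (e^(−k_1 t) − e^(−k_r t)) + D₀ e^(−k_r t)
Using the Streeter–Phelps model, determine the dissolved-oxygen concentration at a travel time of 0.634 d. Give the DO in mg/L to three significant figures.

DO ≈ 3.49 mg/L

k_1 L₀/(k_r−k_1) = 0.271×51.1/(1.84−0.271) = 13.85/1.569 = 8.826 mg/L.
e^(−k_1 t) = e^(−0.271×0.6340) = 0.8421; e^(−k_r t) = e^(−1.84×0.6340) = 0.3114.
D = 8.826 × (0.8421 − 0.3114) + 2.25 × 0.3114 = 4.684 + 0.7007 = 5.385 mg/L.
DO = C_s − D = 8.87 − 5.385 = 3.485 mg/L.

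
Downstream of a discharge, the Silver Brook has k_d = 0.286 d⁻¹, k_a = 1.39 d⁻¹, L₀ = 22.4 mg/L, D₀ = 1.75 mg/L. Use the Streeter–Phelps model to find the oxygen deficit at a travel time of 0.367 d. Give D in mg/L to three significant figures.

k_d L₀/(k_a−k_d) = 0.286×22.4/(1.39−0.286) = 6.406/1.104 = 5.803 mg/L.
e^(−k_d t) = e^(−0.286×0.3670) = 0.9004; e^(−k_a t) = e^(−1.39×0.3670) = 0.6004.
D = 5.803 × (0.9004 − 0.6004) + 1.75 × 0.6004 = 1.741 + 1.051 = 2.791 mg/L.

D ≈ 2.79 mg/L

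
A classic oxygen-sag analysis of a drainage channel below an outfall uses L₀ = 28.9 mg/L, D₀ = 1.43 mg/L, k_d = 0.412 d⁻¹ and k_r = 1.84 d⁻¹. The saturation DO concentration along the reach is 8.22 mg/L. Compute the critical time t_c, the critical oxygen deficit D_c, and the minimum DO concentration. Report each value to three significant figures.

With k_r/k_d = 4.466 and 1 − D₀(k_r−k_d)/(k_d L₀) = 0.8285,
t_c = ln(4.466 × 0.8285) / (1.84 − 0.412) = ln(3.700) / 1.428 = 1.308/1.428 = 0.9162 d.
D_c = (k_d/k_r) L₀ e^(−k_d t_c) = (0.412/1.84) × 28.9 × e^(−0.412×0.9162) = 0.2239 × 28.9 × 0.6856 = 4.436 mg/L.
Minimum DO = C_s − D_c = 8.22 − 4.436 = 3.784 mg/L.

t_c ≈ 0.916 d; D_c ≈ 4.44 mg/L; min DO ≈ 3.78 mg/L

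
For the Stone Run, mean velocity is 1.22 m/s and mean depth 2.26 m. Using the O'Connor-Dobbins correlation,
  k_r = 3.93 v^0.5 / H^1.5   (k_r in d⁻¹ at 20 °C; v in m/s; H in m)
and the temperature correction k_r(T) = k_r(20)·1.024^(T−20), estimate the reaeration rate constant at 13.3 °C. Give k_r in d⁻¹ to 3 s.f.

k_r ≈ 1.09 d⁻¹

k_r(20) = 3.93 × 1.22^0.5 / 2.26^1.5 = 3.93 × 1.105 / 3.398 = 1.278 d⁻¹.
k_r(13.3) = 1.278 × 1.024^(13.3−20) = 1.278 × 0.8531 = 1.090 d⁻¹.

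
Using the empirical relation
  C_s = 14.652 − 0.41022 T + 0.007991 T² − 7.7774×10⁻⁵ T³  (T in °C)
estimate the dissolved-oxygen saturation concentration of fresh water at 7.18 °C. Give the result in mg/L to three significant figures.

C_s = 14.652 − 0.41022×7.18 + 0.007991×7.18² − 7.7774×10⁻⁵×7.18³ = 12.09 mg/L.

C_s ≈ 12.1 mg/L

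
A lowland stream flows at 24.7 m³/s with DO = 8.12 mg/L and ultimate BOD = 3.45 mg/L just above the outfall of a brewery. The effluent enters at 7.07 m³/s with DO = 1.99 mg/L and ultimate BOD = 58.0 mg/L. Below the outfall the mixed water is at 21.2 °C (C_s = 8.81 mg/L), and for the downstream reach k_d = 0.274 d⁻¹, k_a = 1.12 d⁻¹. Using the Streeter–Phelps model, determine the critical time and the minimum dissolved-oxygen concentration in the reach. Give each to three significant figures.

Mixed DO = (24.7×8.12 + 7.07×1.99)/(24.7+7.07) = 214.6/31.77 = 6.756 mg/L.
Mixed L₀ = (24.7×3.45 + 7.07×58.0)/(31.77) = 495.3/31.77 = 15.59 mg/L.
Initial deficit D₀ = C_s − DO₀ = 8.81 − 6.756 = 2.054 mg/L.
t_c = (1/0.8460) ln[(1.12/0.274)(1 − 2.054×0.8460/(0.274×15.59))] = 1.182 × ln(2.425) = 1.047 d.
D_c = (0.274/1.12) × 15.59 × e^(−0.274×1.047) = 0.2446 × 15.59 × 0.7506 = 2.863 mg/L.
Minimum DO = 8.81 − 2.863 = 5.947 mg/L.

t_c ≈ 1.05 d; minimum DO ≈ 5.95 mg/L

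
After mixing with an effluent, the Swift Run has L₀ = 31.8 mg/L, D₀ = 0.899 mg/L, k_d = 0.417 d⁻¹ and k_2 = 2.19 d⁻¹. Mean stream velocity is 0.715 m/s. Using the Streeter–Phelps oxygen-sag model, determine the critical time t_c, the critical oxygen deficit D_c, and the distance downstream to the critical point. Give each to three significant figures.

t_c ≈ 0.863 d; D_c ≈ 4.22 mg/L; x_c ≈ 53.3 km

With k_2/k_d = 5.252 and 1 − D₀(k_2−k_d)/(k_d L₀) = 0.8798,
t_c = ln(5.252 × 0.8798) / (2.19 − 0.417) = ln(4.621) / 1.773 = 1.531/1.773 = 0.8632 d.
L(t_c) = L₀ e^(−k_d t_c) = 31.8 × 0.6977 = 22.19 mg/L, and at the critical point k_2 D_c = k_d L, so D_c = (0.417/2.19) × 22.19 = 4.225 mg/L.
x_c = v t_c = 0.715 m/s × 0.8632 d × 86400 s/d = 53330 m ≈ 53.3 km.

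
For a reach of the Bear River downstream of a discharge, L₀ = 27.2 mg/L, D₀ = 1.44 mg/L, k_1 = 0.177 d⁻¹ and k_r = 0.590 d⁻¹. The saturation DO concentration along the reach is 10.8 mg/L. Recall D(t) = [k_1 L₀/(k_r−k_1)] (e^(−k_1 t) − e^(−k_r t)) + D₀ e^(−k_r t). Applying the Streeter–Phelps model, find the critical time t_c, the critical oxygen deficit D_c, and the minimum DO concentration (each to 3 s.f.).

t_c = [1/(k_r−k_1)] ln[(k_r/k_1)(1 − D₀(k_r−k_1)/(k_1 L₀))]
= [1/(0.590−0.177)] ln[(0.590/0.177)(1 − 1.44×0.4130/(0.177×27.2))]
= (1/0.4130) ln[3.333 × 0.8765] = 2.421 × ln(2.922) = 2.421 × 1.072 = 2.596 d.
D_c = (k_1/k_r) L₀ e^(−k_1 t_c) = (0.177/0.590) × 27.2 × e^(−0.177×2.596) = 0.3000 × 27.2 × 0.6316 = 5.154 mg/L.
Minimum DO = C_s − D_c = 10.8 − 5.154 = 5.646 mg/L.

t_c ≈ 2.60 d; D_c ≈ 5.15 mg/L; min DO ≈ 5.65 mg/L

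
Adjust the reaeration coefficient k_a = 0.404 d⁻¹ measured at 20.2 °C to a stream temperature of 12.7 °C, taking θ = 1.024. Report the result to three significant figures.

k_a ≈ 0.338 d⁻¹

k_a(T₂) = k_a(T₁) · θ^(T₂−T₁) = 0.404 × 1.024^(12.7−20.2)
= 0.404 × 1.024^-7.50 = 0.404 × 0.8370 = 0.3382 d⁻¹.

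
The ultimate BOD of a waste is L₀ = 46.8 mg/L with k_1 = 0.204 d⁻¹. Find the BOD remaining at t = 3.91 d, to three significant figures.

L_t = L₀ e^(−k_1 t) = 46.8 × e^(−0.204×3.91) = 46.8 × 0.4504 = 21.08 mg/L.

L ≈ 21.1 mg/L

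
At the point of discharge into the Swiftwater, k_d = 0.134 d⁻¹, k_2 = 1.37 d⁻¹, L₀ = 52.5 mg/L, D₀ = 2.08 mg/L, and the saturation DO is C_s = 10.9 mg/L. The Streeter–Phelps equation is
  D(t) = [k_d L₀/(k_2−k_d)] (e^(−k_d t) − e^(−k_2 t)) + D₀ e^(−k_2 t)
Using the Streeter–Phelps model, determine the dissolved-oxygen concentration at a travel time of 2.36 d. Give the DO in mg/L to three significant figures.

DO ≈ 6.89 mg/L

k_d L₀/(k_2−k_d) = 0.134×52.5/(1.37−0.134) = 7.035/1.236 = 5.692 mg/L.
e^(−k_d t) = e^(−0.134×2.360) = 0.7289; e^(−k_2 t) = e^(−1.37×2.360) = 0.03943.
D = 5.692 × (0.7289 − 0.03943) + 2.08 × 0.03943 = 3.924 + 0.08202 = 4.006 mg/L.
DO = C_s − D = 10.9 − 4.006 = 6.894 mg/L.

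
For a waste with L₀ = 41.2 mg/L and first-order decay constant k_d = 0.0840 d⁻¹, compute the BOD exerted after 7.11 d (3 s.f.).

y_t = L₀(1 − e^(−k_d t)) = 41.2 × (1 − e^(−0.0840×7.11))
= 41.2 × (1 − 0.5503) = 41.2 × 0.4497 = 18.53 mg/L.

y ≈ 18.5 mg/L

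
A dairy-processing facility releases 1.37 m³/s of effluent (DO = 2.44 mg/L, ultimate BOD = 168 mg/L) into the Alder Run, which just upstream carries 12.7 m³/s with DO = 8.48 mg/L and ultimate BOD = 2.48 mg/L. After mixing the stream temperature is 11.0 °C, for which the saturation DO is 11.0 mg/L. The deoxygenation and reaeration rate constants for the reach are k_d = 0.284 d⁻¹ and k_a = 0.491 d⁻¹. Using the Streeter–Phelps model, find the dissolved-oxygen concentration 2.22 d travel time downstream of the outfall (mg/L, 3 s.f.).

Mixed DO = (12.7×8.48 + 1.37×2.44)/(12.7+1.37) = 111.0/14.07 = 7.892 mg/L.
Mixed L₀ = (12.7×2.48 + 1.37×168)/(14.07) = 261.7/14.07 = 18.60 mg/L.
Initial deficit D₀ = C_s − DO₀ = 11.0 − 7.892 = 3.108 mg/L.
D(2.22) = [0.284×18.60/(0.491−0.284)](e^(−0.284×2.22) − e^(−0.491×2.22)) + 3.108 e^(−0.491×2.22)
= 25.51 × (0.5323 − 0.3362) + 3.108 × 0.3362 = 6.049 mg/L.
DO = 11.0 − 6.049 = 4.951 mg/L.

DO ≈ 4.95 mg/L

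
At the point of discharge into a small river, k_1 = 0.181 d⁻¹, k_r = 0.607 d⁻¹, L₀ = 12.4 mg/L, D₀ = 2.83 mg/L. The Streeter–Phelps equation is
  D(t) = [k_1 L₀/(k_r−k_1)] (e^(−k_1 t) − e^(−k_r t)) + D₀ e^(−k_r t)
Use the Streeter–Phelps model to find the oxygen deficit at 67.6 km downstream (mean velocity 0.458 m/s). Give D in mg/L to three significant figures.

D ≈ 3.00 mg/L

Travel time t = x/v = 67.6 km / (0.458 m/s) = 67600 m / 0.458 m/s = 147600 s = 1.708 d.
k_1 L₀/(k_r−k_1) = 0.181×12.4/(0.607−0.181) = 2.244/0.4260 = 5.269 mg/L.
e^(−k_1 t) = e^(−0.181×1.708) = 0.7340; e^(−k_r t) = e^(−0.607×1.708) = 0.3545.
D = 5.269 × (0.7340 − 0.3545) + 2.83 × 0.3545 = 1.999 + 1.003 = 3.003 mg/L.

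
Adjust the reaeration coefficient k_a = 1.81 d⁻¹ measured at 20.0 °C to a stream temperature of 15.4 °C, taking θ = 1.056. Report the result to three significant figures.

k_a ≈ 1.41 d⁻¹

k_a(T₂) = k_a(T₁) · θ^(T₂−T₁) = 1.81 × 1.056^(15.4−20.0)
= 1.81 × 1.056^-4.60 = 1.81 × 0.7783 = 1.409 d⁻¹.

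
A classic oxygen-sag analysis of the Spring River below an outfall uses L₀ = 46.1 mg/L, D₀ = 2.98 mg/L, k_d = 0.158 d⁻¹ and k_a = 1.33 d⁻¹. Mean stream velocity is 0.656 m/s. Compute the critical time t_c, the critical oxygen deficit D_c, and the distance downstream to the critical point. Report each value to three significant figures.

t_c ≈ 1.26 d; D_c ≈ 4.49 mg/L; x_c ≈ 71.4 km

At the critical point dD/dt = 0, so k_d L₀ e^(−k_d t) = k_a D. Substituting D(t) from the Streeter–Phelps equation and solving for t gives
t_c = ln[(k_a/k_d)(1 − D₀(k_a−k_d)/(k_d L₀))] / (k_a−k_d).
Here k_a−k_d = 1.172 d⁻¹ and 1 − D₀(k_a−k_d)/(k_d L₀) = 1 − 2.98×1.172/(0.158×46.1) = 0.5205, so
t_c = ln(8.418 × 0.5205) / 1.172 = 1.477 / 1.172 = 1.261 d.
L(t_c) = L₀ e^(−k_d t_c) = 46.1 × 0.8194 = 37.77 mg/L, and at the critical point k_a D_c = k_d L, so D_c = (0.158/1.33) × 37.77 = 4.488 mg/L.
x_c = v t_c = 0.656 m/s × 1.261 d × 86400 s/d = 71450 m ≈ 71.4 km.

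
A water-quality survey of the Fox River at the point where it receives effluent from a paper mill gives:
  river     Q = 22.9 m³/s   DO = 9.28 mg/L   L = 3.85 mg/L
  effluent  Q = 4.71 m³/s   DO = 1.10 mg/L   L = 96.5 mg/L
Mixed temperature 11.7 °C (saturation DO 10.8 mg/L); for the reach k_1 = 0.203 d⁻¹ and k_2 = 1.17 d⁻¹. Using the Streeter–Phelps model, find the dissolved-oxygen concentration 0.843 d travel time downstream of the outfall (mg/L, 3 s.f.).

Mixed DO = (22.9×9.28 + 4.71×1.10)/(22.9+4.71) = 217.7/27.61 = 7.885 mg/L.
Mixed L₀ = (22.9×3.85 + 4.71×96.5)/(27.61) = 542.7/27.61 = 19.66 mg/L.
Initial deficit D₀ = C_s − DO₀ = 10.8 − 7.885 = 2.915 mg/L.
D(0.843) = [0.203×19.66/(1.17−0.203)](e^(−0.203×0.843) − e^(−1.17×0.843)) + 2.915 e^(−1.17×0.843)
= 4.126 × (0.8427 − 0.3730) + 2.915 × 0.3730 = 3.026 mg/L.
DO = 10.8 − 3.026 = 7.774 mg/L.

DO ≈ 7.77 mg/L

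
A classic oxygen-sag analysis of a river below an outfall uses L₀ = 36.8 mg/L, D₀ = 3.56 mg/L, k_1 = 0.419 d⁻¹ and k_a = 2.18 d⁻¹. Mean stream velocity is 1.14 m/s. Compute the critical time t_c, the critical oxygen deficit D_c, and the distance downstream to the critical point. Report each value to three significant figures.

t_c ≈ 0.640 d; D_c ≈ 5.41 mg/L; x_c ≈ 63.1 km

t_c = [1/(k_a−k_1)] ln[(k_a/k_1)(1 − D₀(k_a−k_1)/(k_1 L₀))]
= [1/(2.18−0.419)] ln[(2.18/0.419)(1 − 3.56×1.761/(0.419×36.8))]
= (1/1.761) ln[5.203 × 0.5934] = 0.5679 × ln(3.087) = 0.5679 × 1.127 = 0.6402 d.
D_c = (k_1/k_a) L₀ e^(−k_1 t_c) = (0.419/2.18) × 36.8 × e^(−0.419×0.6402) = 0.1922 × 36.8 × 0.7647 = 5.409 mg/L.
x_c = v t_c = 1.14 m/s × 0.6402 d × 86400 s/d = 63060 m ≈ 63.1 km.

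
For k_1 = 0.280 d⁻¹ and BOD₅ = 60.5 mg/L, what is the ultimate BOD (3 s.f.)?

BOD₅ = L₀(1 − e^(−5k_1)) ⇒ L₀ = BOD₅ / (1 − e^(−5×0.280))
= 60.5 / (1 − 0.2466) = 60.5 / 0.7534 = 80.30 mg/L.

L₀ ≈ 80.3 mg/L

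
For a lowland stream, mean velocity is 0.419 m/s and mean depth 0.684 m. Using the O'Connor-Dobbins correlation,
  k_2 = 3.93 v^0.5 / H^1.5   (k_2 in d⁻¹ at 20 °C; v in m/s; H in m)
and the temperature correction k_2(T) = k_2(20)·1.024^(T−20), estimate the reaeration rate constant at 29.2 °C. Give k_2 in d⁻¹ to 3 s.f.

k_2 ≈ 5.59 d⁻¹

k_2(20) = 3.93 × 0.419^0.5 / 0.684^1.5 = 3.93 × 0.6473 / 0.5657 = 4.497 d⁻¹.
k_2(29.2) = 4.497 × 1.024^(29.2−20) = 4.497 × 1.244 = 5.593 d⁻¹.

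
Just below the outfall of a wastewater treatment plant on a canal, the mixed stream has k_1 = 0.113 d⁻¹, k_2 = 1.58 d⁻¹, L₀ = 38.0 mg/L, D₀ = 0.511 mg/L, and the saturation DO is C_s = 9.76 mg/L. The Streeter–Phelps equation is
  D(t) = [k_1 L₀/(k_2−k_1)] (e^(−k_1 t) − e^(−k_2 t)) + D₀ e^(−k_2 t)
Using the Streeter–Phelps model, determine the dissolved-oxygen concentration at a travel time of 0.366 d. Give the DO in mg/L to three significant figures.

DO ≈ 8.31 mg/L

k_1 L₀/(k_2−k_1) = 0.113×38.0/(1.58−0.113) = 4.294/1.467 = 2.927 mg/L.
e^(−k_1 t) = e^(−0.113×0.3660) = 0.9595; e^(−k_2 t) = e^(−1.58×0.3660) = 0.5609.
D = 2.927 × (0.9595 − 0.5609) + 0.511 × 0.5609 = 1.167 + 0.2866 = 1.453 mg/L.
DO = C_s − D = 9.76 − 1.453 = 8.307 mg/L.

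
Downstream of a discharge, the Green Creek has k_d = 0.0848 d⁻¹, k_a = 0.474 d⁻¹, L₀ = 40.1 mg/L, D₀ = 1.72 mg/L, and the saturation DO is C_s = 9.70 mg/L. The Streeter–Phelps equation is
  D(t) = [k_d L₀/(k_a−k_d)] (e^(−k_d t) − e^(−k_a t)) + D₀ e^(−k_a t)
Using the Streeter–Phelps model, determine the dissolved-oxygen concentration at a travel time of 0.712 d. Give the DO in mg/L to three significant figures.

k_d L₀/(k_a−k_d) = 0.0848×40.1/(0.474−0.0848) = 3.400/0.3892 = 8.737 mg/L.
e^(−k_d t) = e^(−0.0848×0.7120) = 0.9414; e^(−k_a t) = e^(−0.474×0.7120) = 0.7136.
D = 8.737 × (0.9414 − 0.7136) + 1.72 × 0.7136 = 1.991 + 1.227 = 3.218 mg/L.
DO = C_s − D = 9.70 − 3.218 = 6.482 mg/L.

DO ≈ 6.48 mg/L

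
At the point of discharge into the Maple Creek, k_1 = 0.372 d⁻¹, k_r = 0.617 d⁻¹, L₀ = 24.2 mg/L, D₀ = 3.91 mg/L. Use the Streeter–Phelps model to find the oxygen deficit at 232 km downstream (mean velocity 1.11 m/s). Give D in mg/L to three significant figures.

D ≈ 7.56 mg/L

Travel time t = x/v = 232 km / (1.11 m/s) = 232000 m / 1.11 m/s = 209000 s = 2.419 d.
k_1 L₀/(k_r−k_1) = 0.372×24.2/(0.617−0.372) = 9.002/0.2450 = 36.74 mg/L.
e^(−k_1 t) = e^(−0.372×2.419) = 0.4066; e^(−k_r t) = e^(−0.617×2.419) = 0.2248.
D = 36.74 × (0.4066 − 0.2248) + 3.91 × 0.2248 = 6.681 + 0.8789 = 7.560 mg/L.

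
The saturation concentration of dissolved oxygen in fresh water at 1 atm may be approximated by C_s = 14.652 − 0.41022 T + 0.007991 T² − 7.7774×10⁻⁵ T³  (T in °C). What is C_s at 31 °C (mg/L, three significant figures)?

C_s = 14.652 − 0.41022×31 + 0.007991×31² − 7.7774×10⁻⁵×31³ = 7.298 mg/L.

C_s ≈ 7.30 mg/L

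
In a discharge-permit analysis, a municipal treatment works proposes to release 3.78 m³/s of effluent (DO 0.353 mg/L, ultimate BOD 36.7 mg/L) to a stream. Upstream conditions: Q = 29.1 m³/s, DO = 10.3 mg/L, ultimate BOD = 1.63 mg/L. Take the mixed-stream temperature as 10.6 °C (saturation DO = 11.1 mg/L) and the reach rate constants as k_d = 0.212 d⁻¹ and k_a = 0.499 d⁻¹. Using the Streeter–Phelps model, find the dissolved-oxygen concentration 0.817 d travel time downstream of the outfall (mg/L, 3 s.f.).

DO ≈ 9.07 mg/L

Mixed DO = (29.1×10.3 + 3.78×0.353)/(29.1+3.78) = 301.1/32.88 = 9.156 mg/L.
Mixed L₀ = (29.1×1.63 + 3.78×36.7)/(32.88) = 186.2/32.88 = 5.662 mg/L.
Initial deficit D₀ = C_s − DO₀ = 11.1 − 9.156 = 1.944 mg/L.
D(0.817) = [0.212×5.662/(0.499−0.212)](e^(−0.212×0.817) − e^(−0.499×0.817)) + 1.944 e^(−0.499×0.817)
= 4.182 × (0.8410 − 0.6652) + 1.944 × 0.6652 = 2.028 mg/L.
DO = 11.1 − 2.028 = 9.072 mg/L.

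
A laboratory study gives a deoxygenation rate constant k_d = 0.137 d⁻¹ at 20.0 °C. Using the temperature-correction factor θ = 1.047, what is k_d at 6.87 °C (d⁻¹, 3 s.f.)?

k_d(T₂) = k_d(T₁) · θ^(T₂−T₁) = 0.137 × 1.047^(6.87−20.0)
= 0.137 × 1.047^-13.1 = 0.137 × 0.5471 = 0.07496 d⁻¹.

k_d ≈ 0.0750 d⁻¹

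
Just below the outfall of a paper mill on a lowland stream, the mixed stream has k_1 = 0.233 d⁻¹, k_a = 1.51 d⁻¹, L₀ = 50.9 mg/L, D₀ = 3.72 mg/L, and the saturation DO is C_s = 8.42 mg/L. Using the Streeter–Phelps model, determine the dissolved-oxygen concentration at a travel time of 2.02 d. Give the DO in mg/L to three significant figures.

k_1 L₀/(k_a−k_1) = 0.233×50.9/(1.51−0.233) = 11.86/1.277 = 9.287 mg/L.
e^(−k_1 t) = e^(−0.233×2.020) = 0.6246; e^(−k_a t) = e^(−1.51×2.020) = 0.04735.
D = 9.287 × (0.6246 − 0.04735) + 3.72 × 0.04735 = 5.361 + 0.1761 = 5.537 mg/L.
DO = C_s − D = 8.42 − 5.537 = 2.883 mg/L.

DO ≈ 2.88 mg/L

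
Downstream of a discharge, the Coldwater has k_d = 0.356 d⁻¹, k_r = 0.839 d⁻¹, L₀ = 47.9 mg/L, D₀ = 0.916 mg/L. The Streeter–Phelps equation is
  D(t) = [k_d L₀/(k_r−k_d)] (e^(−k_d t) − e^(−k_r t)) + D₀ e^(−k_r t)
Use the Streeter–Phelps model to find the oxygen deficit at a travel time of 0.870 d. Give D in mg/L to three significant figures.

k_d L₀/(k_r−k_d) = 0.356×47.9/(0.839−0.356) = 17.05/0.4830 = 35.31 mg/L.
e^(−k_d t) = e^(−0.356×0.8700) = 0.7337; e^(−k_r t) = e^(−0.839×0.8700) = 0.4819.
D = 35.31 × (0.7337 − 0.4819) + 0.916 × 0.4819 = 8.887 + 0.4415 = 9.328 mg/L.

D ≈ 9.33 mg/L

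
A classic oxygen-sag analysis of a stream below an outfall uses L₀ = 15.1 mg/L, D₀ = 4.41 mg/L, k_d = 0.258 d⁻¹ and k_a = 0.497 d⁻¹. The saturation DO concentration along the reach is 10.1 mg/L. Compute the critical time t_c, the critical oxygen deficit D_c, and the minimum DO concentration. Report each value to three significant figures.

With k_a/k_d = 1.926 and 1 − D₀(k_a−k_d)/(k_d L₀) = 0.7295,
t_c = ln(1.926 × 0.7295) / (0.497 − 0.258) = ln(1.405) / 0.2390 = 0.3402/0.2390 = 1.423 d.
D_c = (k_d/k_a) L₀ e^(−k_d t_c) = (0.258/0.497) × 15.1 × e^(−0.258×1.423) = 0.5191 × 15.1 × 0.6927 = 5.430 mg/L.
Minimum DO = C_s − D_c = 10.1 − 5.430 = 4.670 mg/L.

t_c ≈ 1.42 d; D_c ≈ 5.43 mg/L; min DO ≈ 4.67 mg/L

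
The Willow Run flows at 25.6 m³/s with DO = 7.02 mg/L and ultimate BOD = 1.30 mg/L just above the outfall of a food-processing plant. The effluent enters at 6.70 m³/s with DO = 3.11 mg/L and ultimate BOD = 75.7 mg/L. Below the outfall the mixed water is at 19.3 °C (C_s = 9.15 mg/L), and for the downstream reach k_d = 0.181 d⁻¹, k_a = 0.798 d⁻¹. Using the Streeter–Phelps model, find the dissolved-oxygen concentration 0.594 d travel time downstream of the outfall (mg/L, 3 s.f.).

Mixed DO = (25.6×7.02 + 6.70×3.11)/(25.6+6.70) = 200.5/32.30 = 6.209 mg/L.
Mixed L₀ = (25.6×1.30 + 6.70×75.7)/(32.30) = 540.5/32.30 = 16.73 mg/L.
Initial deficit D₀ = C_s − DO₀ = 9.15 − 6.209 = 2.941 mg/L.
D(0.594) = [0.181×16.73/(0.798−0.181)](e^(−0.181×0.594) − e^(−0.798×0.594)) + 2.941 e^(−0.798×0.594)
= 4.909 × (0.8981 − 0.6225) + 2.941 × 0.6225 = 3.183 mg/L.
DO = 9.15 − 3.183 = 5.967 mg/L.

DO ≈ 5.97 mg/L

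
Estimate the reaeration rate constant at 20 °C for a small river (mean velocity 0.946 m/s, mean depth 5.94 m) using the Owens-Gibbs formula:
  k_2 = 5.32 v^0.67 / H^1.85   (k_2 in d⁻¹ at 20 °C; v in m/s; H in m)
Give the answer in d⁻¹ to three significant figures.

k_2 ≈ 0.190 d⁻¹

k_2 = 5.32 × 0.946^0.67 / 5.94^1.85 = 5.32 × 0.9635 / 27.01 = 0.1898 d⁻¹.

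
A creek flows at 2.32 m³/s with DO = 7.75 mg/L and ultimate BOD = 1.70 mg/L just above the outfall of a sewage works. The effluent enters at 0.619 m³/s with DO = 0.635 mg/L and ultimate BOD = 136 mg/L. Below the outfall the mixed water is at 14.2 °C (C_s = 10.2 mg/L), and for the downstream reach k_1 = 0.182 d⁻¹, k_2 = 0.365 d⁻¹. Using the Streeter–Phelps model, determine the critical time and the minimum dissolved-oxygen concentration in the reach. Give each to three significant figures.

t_c ≈ 3.03 d; minimum DO ≈ 1.58 mg/L

Mixed DO = (2.32×7.75 + 0.619×0.635)/(2.32+0.619) = 18.37/2.939 = 6.251 mg/L.
Mixed L₀ = (2.32×1.70 + 0.619×136)/(2.939) = 88.13/2.939 = 29.99 mg/L.
Initial deficit D₀ = C_s − DO₀ = 10.2 − 6.251 = 3.949 mg/L.
t_c = (1/0.1830) ln[(0.365/0.182)(1 − 3.949×0.1830/(0.182×29.99))] = 5.464 × ln(1.740) = 3.027 d.
D_c = (0.182/0.365) × 29.99 × e^(−0.182×3.027) = 0.4986 × 29.99 × 0.5765 = 8.619 mg/L.
Minimum DO = 10.2 − 8.619 = 1.581 mg/L.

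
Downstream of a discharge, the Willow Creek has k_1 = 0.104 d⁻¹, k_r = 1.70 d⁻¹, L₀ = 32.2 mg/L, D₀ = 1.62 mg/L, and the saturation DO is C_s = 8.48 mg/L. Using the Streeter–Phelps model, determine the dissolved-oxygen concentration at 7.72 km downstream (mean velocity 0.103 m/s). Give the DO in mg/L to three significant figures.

Travel time t = x/v = 7.72 km / (0.103 m/s) = 7720 m / 0.103 m/s = 74950 s = 0.8675 d.
k_1 L₀/(k_r−k_1) = 0.104×32.2/(1.70−0.104) = 3.349/1.596 = 2.098 mg/L.
e^(−k_1 t) = e^(−0.104×0.8675) = 0.9137; e^(−k_r t) = e^(−1.70×0.8675) = 0.2288.
D = 2.098 × (0.9137 − 0.2288) + 1.62 × 0.2288 = 1.437 + 0.3707 = 1.808 mg/L.
DO = C_s − D = 8.48 − 1.808 = 6.672 mg/L.

DO ≈ 6.67 mg/L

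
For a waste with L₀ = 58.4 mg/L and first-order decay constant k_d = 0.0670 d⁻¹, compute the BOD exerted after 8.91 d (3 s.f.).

y_t = L₀(1 − e^(−k_d t)) = 58.4 × (1 − e^(−0.0670×8.91))
= 58.4 × (1 − 0.5505) = 58.4 × 0.4495 = 26.25 mg/L.

y ≈ 26.3 mg/L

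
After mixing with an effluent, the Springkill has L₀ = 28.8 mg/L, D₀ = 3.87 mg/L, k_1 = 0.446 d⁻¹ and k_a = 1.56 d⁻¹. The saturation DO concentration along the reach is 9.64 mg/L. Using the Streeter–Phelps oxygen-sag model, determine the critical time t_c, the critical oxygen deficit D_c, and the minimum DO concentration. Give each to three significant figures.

With k_a/k_1 = 3.498 and 1 − D₀(k_a−k_1)/(k_1 L₀) = 0.6644,
t_c = ln(3.498 × 0.6644) / (1.56 − 0.446) = ln(2.324) / 1.114 = 0.8432/1.114 = 0.7569 d.
D_c = (k_1/k_a) L₀ e^(−k_1 t_c) = (0.446/1.56) × 28.8 × e^(−0.446×0.7569) = 0.2859 × 28.8 × 0.7135 = 5.875 mg/L.
Minimum DO = C_s − D_c = 9.64 − 5.875 = 3.765 mg/L.

t_c ≈ 0.757 d; D_c ≈ 5.87 mg/L; min DO ≈ 3.77 mg/L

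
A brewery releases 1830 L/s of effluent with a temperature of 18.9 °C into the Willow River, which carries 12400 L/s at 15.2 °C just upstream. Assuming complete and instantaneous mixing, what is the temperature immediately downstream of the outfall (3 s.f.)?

Flow-weighted mixing: C = (Q_r C_r + Q_w C_w)/(Q_r + Q_w)
= (12400×15.2 + 1830×18.9)/(12400 + 1830) = 223100/14230 = 15.68 °C.

15.7 °C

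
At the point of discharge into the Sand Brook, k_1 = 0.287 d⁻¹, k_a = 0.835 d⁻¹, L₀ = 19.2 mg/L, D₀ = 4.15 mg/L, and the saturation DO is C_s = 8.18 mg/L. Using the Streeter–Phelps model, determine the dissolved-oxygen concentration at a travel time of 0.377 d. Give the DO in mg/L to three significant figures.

DO ≈ 3.47 mg/L

k_1 L₀/(k_a−k_1) = 0.287×19.2/(0.835−0.287) = 5.510/0.5480 = 10.06 mg/L.
e^(−k_1 t) = e^(−0.287×0.3770) = 0.8974; e^(−k_a t) = e^(−0.835×0.3770) = 0.7299.
D = 10.06 × (0.8974 − 0.7299) + 4.15 × 0.7299 = 1.684 + 3.029 = 4.714 mg/L.
DO = C_s − D = 8.18 − 4.714 = 3.466 mg/L.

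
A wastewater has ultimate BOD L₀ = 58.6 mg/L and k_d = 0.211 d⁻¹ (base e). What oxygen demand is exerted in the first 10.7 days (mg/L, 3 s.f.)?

y ≈ 52.5 mg/L

y_t = L₀(1 − e^(−k_d t)) = 58.6 × (1 − e^(−0.211×10.7))
= 58.6 × (1 − 0.1046) = 58.6 × 0.8954 = 52.47 mg/L.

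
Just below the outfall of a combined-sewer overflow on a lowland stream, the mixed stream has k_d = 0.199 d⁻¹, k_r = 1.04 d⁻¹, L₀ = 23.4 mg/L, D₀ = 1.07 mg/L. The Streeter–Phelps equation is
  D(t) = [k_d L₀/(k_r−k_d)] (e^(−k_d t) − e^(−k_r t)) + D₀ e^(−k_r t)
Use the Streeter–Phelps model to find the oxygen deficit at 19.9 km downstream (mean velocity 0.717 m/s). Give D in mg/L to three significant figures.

D ≈ 2.00 mg/L

Travel time t = x/v = 19.9 km / (0.717 m/s) = 19900 m / 0.717 m/s = 27750 s = 0.3212 d.
k_d L₀/(k_r−k_d) = 0.199×23.4/(1.04−0.199) = 4.657/0.8410 = 5.537 mg/L.
e^(−k_d t) = e^(−0.199×0.3212) = 0.9381; e^(−k_r t) = e^(−1.04×0.3212) = 0.7160.
D = 5.537 × (0.9381 − 0.7160) + 1.07 × 0.7160 = 1.230 + 0.7661 = 1.996 mg/L.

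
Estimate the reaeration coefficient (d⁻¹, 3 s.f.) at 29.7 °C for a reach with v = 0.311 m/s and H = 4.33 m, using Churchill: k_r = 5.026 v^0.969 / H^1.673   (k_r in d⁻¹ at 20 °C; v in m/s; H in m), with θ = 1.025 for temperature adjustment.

k_r ≈ 0.177 d⁻¹

k_r(20) = 5.026 × 0.311^0.969 / 4.33^1.673 = 5.026 × 0.3225 / 11.61 = 0.1396 d⁻¹.
k_r(29.7) = 0.1396 × 1.025^(29.7−20) = 0.1396 × 1.271 = 0.1774 d⁻¹.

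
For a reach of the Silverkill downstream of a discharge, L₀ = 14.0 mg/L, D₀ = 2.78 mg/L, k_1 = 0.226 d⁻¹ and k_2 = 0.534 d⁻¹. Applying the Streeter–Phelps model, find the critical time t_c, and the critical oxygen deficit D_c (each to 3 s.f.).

With k_2/k_1 = 2.363 and 1 − D₀(k_2−k_1)/(k_1 L₀) = 0.7294,
t_c = ln(2.363 × 0.7294) / (0.534 − 0.226) = ln(1.723) / 0.3080 = 0.5443/0.3080 = 1.767 d.
D_c = (k_1/k_2) L₀ e^(−k_1 t_c) = (0.226/0.534) × 14.0 × e^(−0.226×1.767) = 0.4232 × 14.0 × 0.6707 = 3.974 mg/L.

t_c ≈ 1.77 d; D_c ≈ 3.97 mg/L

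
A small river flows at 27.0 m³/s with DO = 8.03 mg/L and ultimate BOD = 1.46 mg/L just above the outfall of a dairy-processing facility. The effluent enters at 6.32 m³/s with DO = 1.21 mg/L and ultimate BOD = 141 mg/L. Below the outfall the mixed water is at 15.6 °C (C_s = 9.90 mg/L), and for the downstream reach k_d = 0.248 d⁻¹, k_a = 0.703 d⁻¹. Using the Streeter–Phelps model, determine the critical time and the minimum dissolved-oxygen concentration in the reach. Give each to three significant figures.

Mixed DO = (27.0×8.03 + 6.32×1.21)/(27.0+6.32) = 224.5/33.32 = 6.736 mg/L.
Mixed L₀ = (27.0×1.46 + 6.32×141)/(33.32) = 930.5/33.32 = 27.93 mg/L.
Initial deficit D₀ = C_s − DO₀ = 9.90 − 6.736 = 3.164 mg/L.
t_c = (1/0.4550) ln[(0.703/0.248)(1 − 3.164×0.4550/(0.248×27.93))] = 2.198 × ln(2.246) = 1.778 d.
D_c = (0.248/0.703) × 27.93 × e^(−0.248×1.778) = 0.3528 × 27.93 × 0.6434 = 6.339 mg/L.
Minimum DO = 9.90 − 6.339 = 3.561 mg/L.

t_c ≈ 1.78 d; minimum DO ≈ 3.56 mg/L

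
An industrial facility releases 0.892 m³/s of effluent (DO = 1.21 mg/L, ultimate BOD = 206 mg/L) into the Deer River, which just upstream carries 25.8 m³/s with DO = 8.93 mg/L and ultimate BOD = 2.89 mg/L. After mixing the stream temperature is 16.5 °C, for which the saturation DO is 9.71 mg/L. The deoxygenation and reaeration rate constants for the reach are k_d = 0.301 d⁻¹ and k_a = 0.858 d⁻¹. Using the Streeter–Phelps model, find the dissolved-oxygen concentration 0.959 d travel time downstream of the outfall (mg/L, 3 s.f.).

DO ≈ 7.63 mg/L

Mixed DO = (25.8×8.93 + 0.892×1.21)/(25.8+0.892) = 231.5/26.69 = 8.672 mg/L.
Mixed L₀ = (25.8×2.89 + 0.892×206)/(26.69) = 258.3/26.69 = 9.678 mg/L.
Initial deficit D₀ = C_s − DO₀ = 9.71 − 8.672 = 1.038 mg/L.
D(0.959) = [0.301×9.678/(0.858−0.301)](e^(−0.301×0.959) − e^(−0.858×0.959)) + 1.038 e^(−0.858×0.959)
= 5.230 × (0.7493 − 0.4392) + 1.038 × 0.4392 = 2.077 mg/L.
DO = 9.71 − 2.077 = 7.633 mg/L.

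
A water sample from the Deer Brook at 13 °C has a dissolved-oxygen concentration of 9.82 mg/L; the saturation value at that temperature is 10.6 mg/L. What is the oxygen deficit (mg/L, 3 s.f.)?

D ≈ 0.780 mg/L

D = C_s − C = 10.6 − 9.82 = 0.780 mg/L.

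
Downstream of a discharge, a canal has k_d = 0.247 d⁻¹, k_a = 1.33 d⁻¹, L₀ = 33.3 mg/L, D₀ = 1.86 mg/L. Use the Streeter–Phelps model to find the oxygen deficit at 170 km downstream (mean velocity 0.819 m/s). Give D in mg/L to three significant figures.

Travel time t = x/v = 170 km / (0.819 m/s) = 170000 m / 0.819 m/s = 207600 s = 2.402 d.
k_d L₀/(k_a−k_d) = 0.247×33.3/(1.33−0.247) = 8.225/1.083 = 7.595 mg/L.
e^(−k_d t) = e^(−0.247×2.402) = 0.5524; e^(−k_a t) = e^(−1.33×2.402) = 0.04096.
D = 7.595 × (0.5524 − 0.04096) + 1.86 × 0.04096 = 3.885 + 0.07618 = 3.961 mg/L.

D ≈ 3.96 mg/L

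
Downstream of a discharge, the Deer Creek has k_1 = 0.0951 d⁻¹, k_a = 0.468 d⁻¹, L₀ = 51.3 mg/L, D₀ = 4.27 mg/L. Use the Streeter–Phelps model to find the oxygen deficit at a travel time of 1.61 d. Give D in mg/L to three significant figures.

D ≈ 7.08 mg/L

k_1 L₀/(k_a−k_1) = 0.0951×51.3/(0.468−0.0951) = 4.879/0.3729 = 13.08 mg/L.
e^(−k_1 t) = e^(−0.0951×1.610) = 0.8580; e^(−k_a t) = e^(−0.468×1.610) = 0.4707.
D = 13.08 × (0.8580 − 0.4707) + 4.27 × 0.4707 = 5.067 + 2.010 = 7.077 mg/L.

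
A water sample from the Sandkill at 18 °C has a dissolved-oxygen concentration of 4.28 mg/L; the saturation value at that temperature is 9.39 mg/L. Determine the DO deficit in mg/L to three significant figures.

D = C_s − C = 9.39 − 4.28 = 5.11 mg/L.

D ≈ 5.11 mg/L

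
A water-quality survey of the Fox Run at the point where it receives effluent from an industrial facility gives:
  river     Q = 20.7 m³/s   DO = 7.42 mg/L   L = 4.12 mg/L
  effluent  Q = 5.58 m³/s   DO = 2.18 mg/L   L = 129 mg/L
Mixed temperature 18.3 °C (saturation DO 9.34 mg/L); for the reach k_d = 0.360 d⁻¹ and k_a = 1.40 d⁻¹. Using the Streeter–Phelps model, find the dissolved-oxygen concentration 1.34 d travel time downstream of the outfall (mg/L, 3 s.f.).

Mixed DO = (20.7×7.42 + 5.58×2.18)/(20.7+5.58) = 165.8/26.28 = 6.307 mg/L.
Mixed L₀ = (20.7×4.12 + 5.58×129)/(26.28) = 805.1/26.28 = 30.64 mg/L.
Initial deficit D₀ = C_s − DO₀ = 9.34 − 6.307 = 3.033 mg/L.
D(1.34) = [0.360×30.64/(1.40−0.360)](e^(−0.360×1.34) − e^(−1.40×1.34)) + 3.033 e^(−1.40×1.34)
= 10.60 × (0.6173 − 0.1532) + 3.033 × 0.1532 = 5.386 mg/L.
DO = 9.34 − 5.386 = 3.954 mg/L.

DO ≈ 3.95 mg/L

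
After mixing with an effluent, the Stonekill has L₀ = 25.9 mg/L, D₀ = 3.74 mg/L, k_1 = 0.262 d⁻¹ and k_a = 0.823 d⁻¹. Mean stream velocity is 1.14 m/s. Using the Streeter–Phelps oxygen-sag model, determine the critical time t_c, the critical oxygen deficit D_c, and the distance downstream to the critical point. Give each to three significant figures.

t_c ≈ 1.38 d; D_c ≈ 5.74 mg/L; x_c ≈ 136 km

At the critical point dD/dt = 0, so k_1 L₀ e^(−k_1 t) = k_a D. Substituting D(t) from the Streeter–Phelps equation and solving for t gives
t_c = ln[(k_a/k_1)(1 − D₀(k_a−k_1)/(k_1 L₀))] / (k_a−k_1).
Here k_a−k_1 = 0.5610 d⁻¹ and 1 − D₀(k_a−k_1)/(k_1 L₀) = 1 − 3.74×0.5610/(0.262×25.9) = 0.6908, so
t_c = ln(3.141 × 0.6908) / 0.5610 = 0.7747 / 0.5610 = 1.381 d.
L(t_c) = L₀ e^(−k_1 t_c) = 25.9 × 0.6964 = 18.04 mg/L, and at the critical point k_a D_c = k_1 L, so D_c = (0.262/0.823) × 18.04 = 5.742 mg/L.
x_c = v t_c = 1.14 m/s × 1.381 d × 86400 s/d = 136000 m ≈ 136 km.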